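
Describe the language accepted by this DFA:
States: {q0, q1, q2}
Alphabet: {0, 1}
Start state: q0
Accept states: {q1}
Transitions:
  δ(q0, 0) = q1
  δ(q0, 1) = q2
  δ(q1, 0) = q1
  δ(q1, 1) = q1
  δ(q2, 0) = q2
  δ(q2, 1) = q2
Analyzing the DFA structure:
Start state: q0
Accept states: {q1}
Interpreting what each state remembers (checking against the transitions):
  q0: nothing has been read yet
  q1: the first symbol was 0
  q2: the first symbol was 1 (trap state)
  δ(q0, 0): in q0 (nothing has been read yet), after reading 0 we have: the first symbol was 0 → q1
  δ(q0, 1): in q0 (nothing has been read yet), after reading 1 we have: the first symbol was 1 (trap state) → q2
  δ(q1, 0): in q1 (the first symbol was 0), after reading 0 we have: the first symbol was 0 → q1
  δ(q1, 1): in q1 (the first symbol was 0), after reading 1 we have: the first symbol was 0 → q1
  δ(q2, 0): in q2 (the first symbol was 1 (trap state)), after reading 0 we have: the first symbol was 1 (trap state) → q2
  δ(q2, 1): in q2 (the first symbol was 1 (trap state)), after reading 1 we have: the first symbol was 1 (trap state) → q2
A string is accepted iff it ends in {q1}, i.e. the first symbol was 0.
Language: All binary strings starting with 0

Final answer: All binary strings starting with 0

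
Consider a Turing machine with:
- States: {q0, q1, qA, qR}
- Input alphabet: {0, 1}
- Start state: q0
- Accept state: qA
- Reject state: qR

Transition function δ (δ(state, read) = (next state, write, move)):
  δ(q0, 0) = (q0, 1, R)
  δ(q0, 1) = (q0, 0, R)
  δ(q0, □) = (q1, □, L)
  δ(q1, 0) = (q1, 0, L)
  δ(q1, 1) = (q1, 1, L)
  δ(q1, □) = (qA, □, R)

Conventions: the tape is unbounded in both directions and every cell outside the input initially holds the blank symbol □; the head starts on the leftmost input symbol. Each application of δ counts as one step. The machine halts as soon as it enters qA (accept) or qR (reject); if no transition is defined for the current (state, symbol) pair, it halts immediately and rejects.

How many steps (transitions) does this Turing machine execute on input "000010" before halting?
Step 0: [q0]000010 (head at position 0)
Step 1: δ(q0, 0) = (q0, 1, R)  ⊢  1[q0]00010 (head at position 1)
Step 2: δ(q0, 0) = (q0, 1, R)  ⊢  11[q0]0010 (head at position 2)
Step 3: δ(q0, 0) = (q0, 1, R)  ⊢  111[q0]010 (head at position 3)
Step 4: δ(q0, 0) = (q0, 1, R)  ⊢  1111[q0]10 (head at position 4)
Step 5: δ(q0, 1) = (q0, 0, R)  ⊢  11110[q0]0 (head at position 5)
Step 6: δ(q0, 0) = (q0, 1, R)  ⊢  111101[q0]□ (head at position 6)
Step 7: δ(q0, □) = (q1, □, L)  ⊢  11110[q1]1□ (head at position 5)
Step 8: δ(q1, 1) = (q1, 1, L)  ⊢  1111[q1]01□ (head at position 4)
Step 9: δ(q1, 0) = (q1, 0, L)  ⊢  111[q1]101□ (head at position 3)
Step 10: δ(q1, 1) = (q1, 1, L)  ⊢  11[q1]1101□ (head at position 2)
Step 11: δ(q1, 1) = (q1, 1, L)  ⊢  1[q1]11101□ (head at position 1)
Step 12: δ(q1, 1) = (q1, 1, L)  ⊢  [q1]111101□ (head at position 0)
Step 13: δ(q1, 1) = (q1, 1, L)  ⊢  [q1]□111101□ (head at position -1)
Step 14: δ(q1, □) = (qA, □, R)  ⊢  □[qA]111101□ (head at position 0)
The machine is in qA, so it halts and accepts.
Number of transitions executed: 14.

Final answer: 14 steps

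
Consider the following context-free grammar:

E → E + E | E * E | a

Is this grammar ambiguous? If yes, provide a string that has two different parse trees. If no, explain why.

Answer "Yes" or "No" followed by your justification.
Two different leftmost derivations of a + a * a:
  (1) E ⇒ E + E ⇒ a + E ⇒ a + E * E ⇒ a + a * E ⇒ a + a * a   (tree groups a + (a * a))
  (2) E ⇒ E * E ⇒ E + E * E ⇒ a + E * E ⇒ a + a * E ⇒ a + a * a   (tree groups (a + a) * a)
Two distinct leftmost derivations = two distinct parse trees, so the grammar is ambiguous.

Final answer: Yes - the string 'a + a * a' has two distinct leftmost derivations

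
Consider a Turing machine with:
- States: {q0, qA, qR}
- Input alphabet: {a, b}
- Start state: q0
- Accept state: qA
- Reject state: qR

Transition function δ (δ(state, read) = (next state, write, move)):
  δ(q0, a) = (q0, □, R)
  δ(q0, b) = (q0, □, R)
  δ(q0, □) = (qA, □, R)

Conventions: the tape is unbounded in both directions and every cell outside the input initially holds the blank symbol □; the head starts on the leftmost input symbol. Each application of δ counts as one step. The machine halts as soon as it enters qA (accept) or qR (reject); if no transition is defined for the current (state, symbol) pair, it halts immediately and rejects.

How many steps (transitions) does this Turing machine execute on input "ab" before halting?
Step 0: [q0]ab (head at position 0)
Step 1: δ(q0, a) = (q0, □, R)  ⊢  □[q0]b (head at position 1)
Step 2: δ(q0, b) = (q0, □, R)  ⊢  □□[q0]□ (head at position 2)
Step 3: δ(q0, □) = (qA, □, R)  ⊢  □□□[qA]□ (head at position 3)
The machine is in qA, so it halts and accepts.
Number of transitions executed: 3.

Final answer: 3 steps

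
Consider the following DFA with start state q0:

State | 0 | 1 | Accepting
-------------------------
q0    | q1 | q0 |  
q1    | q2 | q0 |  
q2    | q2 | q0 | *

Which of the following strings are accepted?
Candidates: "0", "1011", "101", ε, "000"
"0": q0 → q1; q1 is not accepting → rejected
"1011": q0 → q0 → q1 → q0 → q0; q0 is not accepting → rejected
"101": q0 → q0 → q1 → q0; q0 is not accepting → rejected
ε: q0; q0 is not accepting → rejected
"000": q0 → q1 → q2 → q2; q2 is accepting → accepted

Final answer: "000"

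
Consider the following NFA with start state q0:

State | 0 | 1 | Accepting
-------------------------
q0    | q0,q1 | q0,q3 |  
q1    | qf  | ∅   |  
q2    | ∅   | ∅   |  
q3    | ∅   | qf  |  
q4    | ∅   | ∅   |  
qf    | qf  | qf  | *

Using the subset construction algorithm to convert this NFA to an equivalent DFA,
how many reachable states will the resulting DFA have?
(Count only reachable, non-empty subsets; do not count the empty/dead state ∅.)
Start subset: {q0}
{q0}: on 0 → {q0, q1}, on 1 → {q0, q3}
{q0, q1}: on 0 → {q0, q1, qf}, on 1 → {q0, q3}
{q0, q3}: on 0 → {q0, q1}, on 1 → {q0, q3, qf}
{q0, q1, qf}: on 0 → {q0, q1, qf}, on 1 → {q0, q3, qf}
{q0, q3, qf}: on 0 → {q0, q1, qf}, on 1 → {q0, q3, qf}
Reachable non-empty subsets: {q0}, {q0, q1}, {q0, q3}, {q0, q1, qf}, {q0, q3, qf} — 5 in total.

Final answer: 5 states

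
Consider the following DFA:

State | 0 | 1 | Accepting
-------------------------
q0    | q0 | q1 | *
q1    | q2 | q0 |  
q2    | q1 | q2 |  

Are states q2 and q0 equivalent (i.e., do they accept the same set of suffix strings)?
Try the suffix ε (the empty string).
From q2: q2 — not accepting.
From q0: q0 — accepting.
The two states disagree on this suffix, so they are not equivalent.

Final answer: No. Distinguishing string: ε (the empty string) - accepted from q0 but not from q2.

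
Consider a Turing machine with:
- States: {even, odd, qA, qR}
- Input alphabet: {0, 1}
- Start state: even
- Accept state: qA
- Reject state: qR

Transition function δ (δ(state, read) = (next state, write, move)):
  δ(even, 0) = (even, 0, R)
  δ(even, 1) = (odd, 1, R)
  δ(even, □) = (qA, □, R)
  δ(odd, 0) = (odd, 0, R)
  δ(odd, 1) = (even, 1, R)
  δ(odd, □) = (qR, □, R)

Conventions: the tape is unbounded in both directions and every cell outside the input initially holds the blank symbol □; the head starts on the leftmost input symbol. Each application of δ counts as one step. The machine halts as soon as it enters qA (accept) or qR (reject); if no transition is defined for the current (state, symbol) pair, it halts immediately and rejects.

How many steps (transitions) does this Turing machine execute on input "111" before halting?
Step 0: [even]111 (head at position 0)
Step 1: δ(even, 1) = (odd, 1, R)  ⊢  1[odd]11 (head at position 1)
Step 2: δ(odd, 1) = (even, 1, R)  ⊢  11[even]1 (head at position 2)
Step 3: δ(even, 1) = (odd, 1, R)  ⊢  111[odd]□ (head at position 3)
Step 4: δ(odd, □) = (qR, □, R)  ⊢  111□[qR]□ (head at position 4)
The machine is in qR, so it halts and rejects.
Number of transitions executed: 4.

Final answer: 4 steps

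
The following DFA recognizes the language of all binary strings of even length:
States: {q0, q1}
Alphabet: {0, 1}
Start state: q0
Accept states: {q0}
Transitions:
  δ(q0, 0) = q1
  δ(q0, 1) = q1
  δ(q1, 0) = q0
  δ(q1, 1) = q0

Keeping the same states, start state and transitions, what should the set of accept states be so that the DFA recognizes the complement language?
The DFA is complete (every state has a transition on every symbol), so the complement
is recognized by the same DFA with accepting and non-accepting states swapped.
Original accept states: {q0}
Complement accept states = All states - Original accept states
= {q0, q1} - {q0}
= {q1}
Complement language: strings of ODD length

Final answer: {q1}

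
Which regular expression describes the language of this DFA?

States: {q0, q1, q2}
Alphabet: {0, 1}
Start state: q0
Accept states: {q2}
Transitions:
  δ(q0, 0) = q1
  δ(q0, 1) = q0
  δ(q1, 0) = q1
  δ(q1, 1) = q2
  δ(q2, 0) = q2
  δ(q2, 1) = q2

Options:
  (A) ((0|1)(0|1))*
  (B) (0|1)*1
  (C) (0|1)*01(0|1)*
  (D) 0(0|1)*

Testing sample strings against the DFA:
  '00010' -> accepted
  '11' -> rejected
  '110' -> rejected
  '010' -> accepted
Checking each option for a counterexample:
  (A) ((0|1)(0|1))*: ε is rejected by the DFA but matches the regex → eliminated
  (B) (0|1)*1: '1' is rejected by the DFA but matches the regex → eliminated
  (C) (0|1)*01(0|1)*: agrees with the DFA on all strings of length ≤ 4
  (D) 0(0|1)*: '0' is rejected by the DFA but matches the regex → eliminated
Only (C) (0|1)*01(0|1)* is consistent with the DFA.

Final answer: (C) (0|1)*01(0|1)*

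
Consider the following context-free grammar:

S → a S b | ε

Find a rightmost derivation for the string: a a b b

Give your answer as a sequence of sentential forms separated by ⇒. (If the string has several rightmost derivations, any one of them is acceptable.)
Start with S.
Step 1: the rightmost non-terminal is S; apply S → a S b:  a S b
Step 2: the rightmost non-terminal is S; apply S → a S b:  a a S b b
Step 3: the rightmost non-terminal is S; apply S → ε:  a a b b

Final answer: S ⇒ a S b ⇒ a a S b b ⇒ a a b b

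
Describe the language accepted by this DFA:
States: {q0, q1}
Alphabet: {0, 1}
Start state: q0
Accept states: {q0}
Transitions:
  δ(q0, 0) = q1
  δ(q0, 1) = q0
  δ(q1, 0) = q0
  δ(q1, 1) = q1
Analyzing the DFA structure:
Start state: q0
Accept states: {q0}
Interpreting what each state remembers (checking against the transitions):
  q0: an even number of 0s has been read so far
  q1: an odd number of 0s has been read so far
  δ(q0, 0): in q0 (an even number of 0s has been read so far), after reading 0 we have: an odd number of 0s has been read so far → q1
  δ(q0, 1): in q0 (an even number of 0s has been read so far), after reading 1 we have: an even number of 0s has been read so far → q0
  δ(q1, 0): in q1 (an odd number of 0s has been read so far), after reading 0 we have: an even number of 0s has been read so far → q0
  δ(q1, 1): in q1 (an odd number of 0s has been read so far), after reading 1 we have: an odd number of 0s has been read so far → q1
A string is accepted iff it ends in {q0}, i.e. an even number of 0s has been read so far.
Language: All binary strings with an even number of 0s

Final answer: All binary strings with an even number of 0s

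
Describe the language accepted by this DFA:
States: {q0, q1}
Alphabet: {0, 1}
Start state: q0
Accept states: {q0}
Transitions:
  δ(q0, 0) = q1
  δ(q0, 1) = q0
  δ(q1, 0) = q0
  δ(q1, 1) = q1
Analyzing the DFA structure:
Start state: q0
Accept states: {q0}
Interpreting what each state remembers (checking against the transitions):
  q0: an even number of 0s has been read so far
  q1: an odd number of 0s has been read so far
  δ(q0, 0): in q0 (an even number of 0s has been read so far), after reading 0 we have: an odd number of 0s has been read so far → q1
  δ(q0, 1): in q0 (an even number of 0s has been read so far), after reading 1 we have: an even number of 0s has been read so far → q0
  δ(q1, 0): in q1 (an odd number of 0s has been read so far), after reading 0 we have: an even number of 0s has been read so far → q0
  δ(q1, 1): in q1 (an odd number of 0s has been read so far), after reading 1 we have: an odd number of 0s has been read so far → q1
A string is accepted iff it ends in {q0}, i.e. an even number of 0s has been read so far.
Language: All binary strings with an even number of 0s

Final answer: All binary strings with an even number of 0s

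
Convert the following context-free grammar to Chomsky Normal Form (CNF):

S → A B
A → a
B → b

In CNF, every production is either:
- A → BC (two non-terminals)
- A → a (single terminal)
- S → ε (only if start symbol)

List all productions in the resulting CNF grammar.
The grammar has no ε-productions or unit productions to eliminate.
S → A B is already in CNF (two non-terminals) – keep it.
A → a is already in CNF (single terminal) – keep it.
B → b is already in CNF (single terminal) – keep it.
Resulting CNF grammar (3 productions): A → a; B → b; S → A B

Final answer: A → a; B → b; S → A B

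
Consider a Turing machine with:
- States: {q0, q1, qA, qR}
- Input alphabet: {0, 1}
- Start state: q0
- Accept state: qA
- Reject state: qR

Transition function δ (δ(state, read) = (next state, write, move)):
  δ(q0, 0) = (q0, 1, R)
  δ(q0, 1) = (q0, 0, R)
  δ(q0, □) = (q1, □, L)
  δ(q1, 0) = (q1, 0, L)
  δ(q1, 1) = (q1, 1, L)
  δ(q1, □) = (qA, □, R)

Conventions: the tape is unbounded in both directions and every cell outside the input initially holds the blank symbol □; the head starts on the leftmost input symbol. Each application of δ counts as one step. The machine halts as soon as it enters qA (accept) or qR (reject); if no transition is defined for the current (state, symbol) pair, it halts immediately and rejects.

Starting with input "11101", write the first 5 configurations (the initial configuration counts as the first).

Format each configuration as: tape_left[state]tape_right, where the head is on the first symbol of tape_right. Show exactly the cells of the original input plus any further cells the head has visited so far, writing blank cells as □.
Step 0: [q0]11101 (head at position 0)
Step 1: δ(q0, 1) = (q0, 0, R)  ⊢  0[q0]1101 (head at position 1)
Step 2: δ(q0, 1) = (q0, 0, R)  ⊢  00[q0]101 (head at position 2)
Step 3: δ(q0, 1) = (q0, 0, R)  ⊢  000[q0]01 (head at position 3)
Step 4: δ(q0, 0) = (q0, 1, R)  ⊢  0001[q0]1 (head at position 4)

Final answer: [q0]11101 ⊢ 0[q0]1101 ⊢ 00[q0]101 ⊢ 000[q0]01 ⊢ 0001[q0]1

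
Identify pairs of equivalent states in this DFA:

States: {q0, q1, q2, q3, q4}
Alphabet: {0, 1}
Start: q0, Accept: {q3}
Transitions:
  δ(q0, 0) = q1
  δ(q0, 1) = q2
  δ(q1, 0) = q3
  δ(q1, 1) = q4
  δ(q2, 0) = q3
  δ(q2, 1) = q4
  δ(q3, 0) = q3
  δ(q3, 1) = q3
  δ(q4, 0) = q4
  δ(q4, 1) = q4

Using the table-filling algorithm:
Round 0 – mark pairs where exactly one state is accepting: (q0,q3), (q1,q3), (q2,q3), (q3,q4)
Round 1 – newly marked: (q0,q1) [on 0: q1 vs q3, already marked]; (q0,q2) [on 0: q1 vs q3, already marked]; (q1,q4) [on 0: q3 vs q4, already marked]; (q2,q4) [on 0: q3 vs q4, already marked]
Round 2 – newly marked: (q0,q4) [on 0: q1 vs q4, already marked]
No further pairs can be marked.
(q1, q2) unmarked: δ(q1,0)=q3, δ(q2,0)=q3; δ(q1,1)=q4, δ(q2,1)=q4 → equivalent
Equivalent pairs: (q1, q2)

Final answer: Equivalent pairs: (q1, q2)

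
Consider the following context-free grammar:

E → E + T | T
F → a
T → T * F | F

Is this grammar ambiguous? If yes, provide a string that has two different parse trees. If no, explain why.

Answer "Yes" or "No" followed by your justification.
This is the standard stratified expression grammar: '+' is introduced only by the left-recursive rule E → E + T and '*' only by the left-recursive rule T → T * F, with F → a. For any string, the last '+' must be the one produced at the root E (everything after it is a T containing no '+'), and likewise within each T the last '*' is produced at its root. This fixes the parse tree uniquely (left-associative, '*' binding tighter than '+'), so every string has exactly one parse tree.

Final answer: No - the grammar is unambiguous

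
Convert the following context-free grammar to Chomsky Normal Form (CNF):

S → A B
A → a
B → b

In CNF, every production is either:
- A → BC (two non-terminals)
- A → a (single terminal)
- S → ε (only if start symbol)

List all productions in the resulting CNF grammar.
The grammar has no ε-productions or unit productions to eliminate.
S → A B is already in CNF (two non-terminals) – keep it.
A → a is already in CNF (single terminal) – keep it.
B → b is already in CNF (single terminal) – keep it.
Resulting CNF grammar (3 productions): A → a; B → b; S → A B

Final answer: A → a; B → b; S → A B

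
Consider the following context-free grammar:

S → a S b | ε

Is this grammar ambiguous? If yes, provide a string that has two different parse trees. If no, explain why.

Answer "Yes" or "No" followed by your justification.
At every step exactly one production applies: if the remaining string to generate is non-empty it starts with a and ends with b, forcing S → a S b; if it is empty, S → ε is forced. Hence each string a^n b^n has exactly one derivation (S → a S b applied n times, then S → ε) and one parse tree.

Final answer: No - the grammar is unambiguous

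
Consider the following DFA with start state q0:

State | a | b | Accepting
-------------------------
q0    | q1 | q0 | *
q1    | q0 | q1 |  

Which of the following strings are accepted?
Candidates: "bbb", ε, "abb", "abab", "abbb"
"bbb": q0 → q0 → q0 → q0; q0 is accepting → accepted
ε: q0; q0 is accepting → accepted
"abb": q0 → q1 → q1 → q1; q1 is not accepting → rejected
"abab": q0 → q1 → q1 → q0 → q0; q0 is accepting → accepted
"abbb": q0 → q1 → q1 → q1 → q1; q1 is not accepting → rejected

Final answer: "bbb", ε, "abab"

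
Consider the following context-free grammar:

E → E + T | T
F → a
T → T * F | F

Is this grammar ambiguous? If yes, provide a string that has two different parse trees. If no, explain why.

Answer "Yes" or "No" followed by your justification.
This is the standard stratified expression grammar: '+' is introduced only by the left-recursive rule E → E + T and '*' only by the left-recursive rule T → T * F, with F → a. For any string, the last '+' must be the one produced at the root E (everything after it is a T containing no '+'), and likewise within each T the last '*' is produced at its root. This fixes the parse tree uniquely (left-associative, '*' binding tighter than '+'), so every string has exactly one parse tree.

Final answer: No - the grammar is unambiguous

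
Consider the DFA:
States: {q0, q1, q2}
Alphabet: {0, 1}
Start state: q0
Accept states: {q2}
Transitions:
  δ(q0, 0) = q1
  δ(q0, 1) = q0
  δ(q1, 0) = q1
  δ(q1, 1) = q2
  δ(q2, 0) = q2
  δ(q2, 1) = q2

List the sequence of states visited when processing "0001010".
Starting at q0
Read '0': q0 -> q1
Read '0': q1 -> q1
Read '0': q1 -> q1
Read '1': q1 -> q2
Read '0': q2 -> q2
Read '1': q2 -> q2
Read '0': q2 -> q2

Final answer: q0 -> q1 -> q1 -> q1 -> q2 -> q2 -> q2 -> q2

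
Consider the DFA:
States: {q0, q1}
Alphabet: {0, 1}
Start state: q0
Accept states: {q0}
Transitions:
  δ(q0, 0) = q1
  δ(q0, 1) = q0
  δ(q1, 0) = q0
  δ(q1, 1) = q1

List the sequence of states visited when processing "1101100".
Starting at q0
Read '1': q0 -> q0
Read '1': q0 -> q0
Read '0': q0 -> q1
Read '1': q1 -> q1
Read '1': q1 -> q1
Read '0': q1 -> q0
Read '0': q0 -> q1

Final answer: q0 -> q0 -> q0 -> q1 -> q1 -> q1 -> q0 -> q1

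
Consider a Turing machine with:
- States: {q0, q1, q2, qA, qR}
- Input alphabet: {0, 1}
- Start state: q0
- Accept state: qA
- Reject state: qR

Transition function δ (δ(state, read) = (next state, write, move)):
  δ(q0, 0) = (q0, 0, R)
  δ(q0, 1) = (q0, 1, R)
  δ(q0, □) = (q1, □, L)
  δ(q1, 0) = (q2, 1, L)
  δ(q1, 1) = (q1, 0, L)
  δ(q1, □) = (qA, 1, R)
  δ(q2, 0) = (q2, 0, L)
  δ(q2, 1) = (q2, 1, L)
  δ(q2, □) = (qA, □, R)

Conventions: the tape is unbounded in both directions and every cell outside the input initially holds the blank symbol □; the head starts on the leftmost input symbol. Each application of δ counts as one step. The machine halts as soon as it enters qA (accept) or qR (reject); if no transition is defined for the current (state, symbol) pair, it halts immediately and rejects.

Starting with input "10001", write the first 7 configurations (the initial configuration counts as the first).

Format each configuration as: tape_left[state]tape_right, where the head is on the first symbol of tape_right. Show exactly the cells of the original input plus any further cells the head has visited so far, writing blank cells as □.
Step 0: [q0]10001 (head at position 0)
Step 1: δ(q0, 1) = (q0, 1, R)  ⊢  1[q0]0001 (head at position 1)
Step 2: δ(q0, 0) = (q0, 0, R)  ⊢  10[q0]001 (head at position 2)
Step 3: δ(q0, 0) = (q0, 0, R)  ⊢  100[q0]01 (head at position 3)
Step 4: δ(q0, 0) = (q0, 0, R)  ⊢  1000[q0]1 (head at position 4)
Step 5: δ(q0, 1) = (q0, 1, R)  ⊢  10001[q0]□ (head at position 5)
Step 6: δ(q0, □) = (q1, □, L)  ⊢  1000[q1]1□ (head at position 4)

Final answer: [q0]10001 ⊢ 1[q0]0001 ⊢ 10[q0]001 ⊢ 100[q0]01 ⊢ 1000[q0]1 ⊢ 10001[q0]□ ⊢ 1000[q1]1□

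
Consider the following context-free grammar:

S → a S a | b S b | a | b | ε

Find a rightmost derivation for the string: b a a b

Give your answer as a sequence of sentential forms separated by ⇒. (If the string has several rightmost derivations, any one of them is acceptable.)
Start with S.
Step 1: the rightmost non-terminal is S; apply S → b S b:  b S b
Step 2: the rightmost non-terminal is S; apply S → a S a:  b a S a b
Step 3: the rightmost non-terminal is S; apply S → ε:  b a a b

Final answer: S ⇒ b S b ⇒ b a S a b ⇒ b a a b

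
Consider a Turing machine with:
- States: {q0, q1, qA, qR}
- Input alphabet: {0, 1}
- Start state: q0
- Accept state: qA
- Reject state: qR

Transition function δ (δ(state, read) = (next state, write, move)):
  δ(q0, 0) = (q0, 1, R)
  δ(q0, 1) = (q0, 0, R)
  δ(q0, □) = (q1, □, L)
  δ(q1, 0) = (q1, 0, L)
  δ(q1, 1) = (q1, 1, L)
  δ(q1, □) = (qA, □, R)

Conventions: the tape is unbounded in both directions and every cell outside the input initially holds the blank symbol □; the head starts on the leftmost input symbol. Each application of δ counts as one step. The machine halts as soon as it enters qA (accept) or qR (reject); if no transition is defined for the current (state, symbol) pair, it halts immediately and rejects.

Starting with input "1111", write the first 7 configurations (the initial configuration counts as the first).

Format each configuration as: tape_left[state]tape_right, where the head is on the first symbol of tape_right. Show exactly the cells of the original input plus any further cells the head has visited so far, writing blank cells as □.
Step 0: [q0]1111 (head at position 0)
Step 1: δ(q0, 1) = (q0, 0, R)  ⊢  0[q0]111 (head at position 1)
Step 2: δ(q0, 1) = (q0, 0, R)  ⊢  00[q0]11 (head at position 2)
Step 3: δ(q0, 1) = (q0, 0, R)  ⊢  000[q0]1 (head at position 3)
Step 4: δ(q0, 1) = (q0, 0, R)  ⊢  0000[q0]□ (head at position 4)
Step 5: δ(q0, □) = (q1, □, L)  ⊢  000[q1]0□ (head at position 3)
Step 6: δ(q1, 0) = (q1, 0, L)  ⊢  00[q1]00□ (head at position 2)

Final answer: [q0]1111 ⊢ 0[q0]111 ⊢ 00[q0]11 ⊢ 000[q0]1 ⊢ 0000[q0]□ ⊢ 000[q1]0□ ⊢ 00[q1]00□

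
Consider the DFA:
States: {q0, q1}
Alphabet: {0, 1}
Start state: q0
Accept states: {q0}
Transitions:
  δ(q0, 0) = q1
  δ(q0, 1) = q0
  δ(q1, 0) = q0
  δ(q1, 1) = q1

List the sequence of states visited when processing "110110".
Starting at q0
Read '1': q0 -> q0
Read '1': q0 -> q0
Read '0': q0 -> q1
Read '1': q1 -> q1
Read '1': q1 -> q1
Read '0': q1 -> q0

Final answer: q0 -> q0 -> q0 -> q1 -> q1 -> q1 -> q0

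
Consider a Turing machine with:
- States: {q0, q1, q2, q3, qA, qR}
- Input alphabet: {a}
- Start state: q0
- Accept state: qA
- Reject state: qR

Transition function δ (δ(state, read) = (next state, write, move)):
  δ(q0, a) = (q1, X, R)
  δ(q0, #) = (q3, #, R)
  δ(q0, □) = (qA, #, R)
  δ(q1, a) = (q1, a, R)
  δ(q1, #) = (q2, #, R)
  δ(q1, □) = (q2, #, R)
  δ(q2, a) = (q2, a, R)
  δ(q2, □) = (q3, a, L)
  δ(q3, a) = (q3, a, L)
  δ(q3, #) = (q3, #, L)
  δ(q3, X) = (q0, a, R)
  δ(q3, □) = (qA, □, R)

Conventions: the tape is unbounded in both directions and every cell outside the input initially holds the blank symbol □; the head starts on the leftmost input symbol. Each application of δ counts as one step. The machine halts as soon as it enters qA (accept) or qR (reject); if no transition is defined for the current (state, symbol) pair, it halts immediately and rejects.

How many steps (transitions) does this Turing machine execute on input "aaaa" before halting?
Trace (configuration after each step, as tape_left[state]tape_right with head position):
Step 0: [q0]aaaa (head at position 0)
Step 1: X[q1]aaa (head 1)
Step 2: Xa[q1]aa (head 2)
Step 3: Xaa[q1]a (head 3)
Step 4: Xaaa[q1]□ (head 4)
Step 5: Xaaa#[q2]□ (head 5)
Step 6: Xaaa[q3]#a (head 4)
Step 7: Xaa[q3]a#a (head 3)
Step 8: Xa[q3]aa#a (head 2)
Step 9: X[q3]aaa#a (head 1)
Step 10: [q3]Xaaa#a (head 0)
Step 11: a[q0]aaa#a (head 1)
Step 12: aX[q1]aa#a (head 2)
Step 13: aXa[q1]a#a (head 3)
Step 14: aXaa[q1]#a (head 4)
Step 15: aXaa#[q2]a (head 5)
Step 16: aXaa#a[q2]□ (head 6)
Step 17: aXaa#[q3]aa (head 5)
Step 18: aXaa[q3]#aa (head 4)
Step 19: aXa[q3]a#aa (head 3)
Step 20: aX[q3]aa#aa (head 2)
Step 21: a[q3]Xaa#aa (head 1)
Step 22: aa[q0]aa#aa (head 2)
Step 23: aaX[q1]a#aa (head 3)
Step 24: aaXa[q1]#aa (head 4)
Step 25: aaXa#[q2]aa (head 5)
Step 26: aaXa#a[q2]a (head 6)
Step 27: aaXa#aa[q2]□ (head 7)
Step 28: aaXa#a[q3]aa (head 6)
Step 29: aaXa#[q3]aaa (head 5)
Step 30: aaXa[q3]#aaa (head 4)
Step 31: aaX[q3]a#aaa (head 3)
Step 32: aa[q3]Xa#aaa (head 2)
Step 33: aaa[q0]a#aaa (head 3)
Step 34: aaaX[q1]#aaa (head 4)
Step 35: aaaX#[q2]aaa (head 5)
Step 36: aaaX#a[q2]aa (head 6)
Step 37: aaaX#aa[q2]a (head 7)
Step 38: aaaX#aaa[q2]□ (head 8)
Step 39: aaaX#aa[q3]aa (head 7)
Step 40: aaaX#a[q3]aaa (head 6)
Step 41: aaaX#[q3]aaaa (head 5)
Step 42: aaaX[q3]#aaaa (head 4)
Step 43: aaa[q3]X#aaaa (head 3)
Step 44: aaaa[q0]#aaaa (head 4)
Step 45: aaaa#[q3]aaaa (head 5)
Step 46: aaaa[q3]#aaaa (head 4)
Step 47: aaa[q3]a#aaaa (head 3)
Step 48: aa[q3]aa#aaaa (head 2)
Step 49: a[q3]aaa#aaaa (head 1)
Step 50: [q3]aaaa#aaaa (head 0)
Step 51: [q3]□aaaa#aaaa (head -1)
Step 52: □[qA]aaaa#aaaa (head 0)
The machine is in qA, so it halts and accepts.
Number of transitions executed: 52.

Final answer: 52 steps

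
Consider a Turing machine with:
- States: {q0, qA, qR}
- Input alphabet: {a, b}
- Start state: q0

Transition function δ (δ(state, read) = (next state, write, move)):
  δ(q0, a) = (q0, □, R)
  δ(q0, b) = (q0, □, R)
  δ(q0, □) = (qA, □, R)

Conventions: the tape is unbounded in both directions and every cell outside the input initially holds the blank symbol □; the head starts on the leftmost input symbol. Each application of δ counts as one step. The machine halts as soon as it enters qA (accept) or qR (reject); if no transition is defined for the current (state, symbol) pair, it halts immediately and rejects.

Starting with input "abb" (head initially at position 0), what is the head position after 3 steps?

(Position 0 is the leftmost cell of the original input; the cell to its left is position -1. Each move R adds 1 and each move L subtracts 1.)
Step 0: [q0]abb (head at position 0)
Step 1: δ(q0, a) = (q0, □, R)  ⊢  □[q0]bb (head at position 1)
Step 2: δ(q0, b) = (q0, □, R)  ⊢  □□[q0]b (head at position 2)
Step 3: δ(q0, b) = (q0, □, R)  ⊢  □□□[q0]□ (head at position 3)
Head position after 3 steps: 3

Final answer: Position 3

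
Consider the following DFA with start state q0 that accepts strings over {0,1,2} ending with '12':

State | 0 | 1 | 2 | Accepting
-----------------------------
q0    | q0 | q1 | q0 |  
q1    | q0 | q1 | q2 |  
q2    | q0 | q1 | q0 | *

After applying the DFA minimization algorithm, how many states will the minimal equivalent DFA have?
All 3 states are reachable from q0, so none can be removed as unreachable.
Table-filling: first mark every (accepting, non-accepting) pair as distinguishable (accepting: {q2}; non-accepting: {q0, q1}).
Round 1: (q0, q1) on '2' go to q0 and q2, already distinguishable → mark.
Every pair of states is distinguishable, so the DFA is already minimal.
Equivalence classes: {q0}, {q1}, {q2} → 3 states.

Final answer: 3 states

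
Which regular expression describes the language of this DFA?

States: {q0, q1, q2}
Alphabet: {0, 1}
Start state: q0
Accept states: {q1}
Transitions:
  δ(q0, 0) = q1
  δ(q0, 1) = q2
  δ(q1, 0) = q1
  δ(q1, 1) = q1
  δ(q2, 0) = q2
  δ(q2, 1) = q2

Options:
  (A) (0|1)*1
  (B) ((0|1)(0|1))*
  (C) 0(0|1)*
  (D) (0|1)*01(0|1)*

Testing sample strings against the DFA:
  '10101' -> rejected
  '100' -> rejected
  '101' -> rejected
  '01010' -> accepted
Checking each option for a counterexample:
  (A) (0|1)*1: '0' is accepted by the DFA but does not match the regex → eliminated
  (B) ((0|1)(0|1))*: ε is rejected by the DFA but matches the regex → eliminated
  (C) 0(0|1)*: agrees with the DFA on all strings of length ≤ 4
  (D) (0|1)*01(0|1)*: '0' is accepted by the DFA but does not match the regex → eliminated
Only (C) 0(0|1)* is consistent with the DFA.

Final answer: (C) 0(0|1)*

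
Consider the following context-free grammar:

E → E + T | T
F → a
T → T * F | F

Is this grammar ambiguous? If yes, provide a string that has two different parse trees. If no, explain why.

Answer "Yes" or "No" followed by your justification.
This is the standard stratified expression grammar: '+' is introduced only by the left-recursive rule E → E + T and '*' only by the left-recursive rule T → T * F, with F → a. For any string, the last '+' must be the one produced at the root E (everything after it is a T containing no '+'), and likewise within each T the last '*' is produced at its root. This fixes the parse tree uniquely (left-associative, '*' binding tighter than '+'), so every string has exactly one parse tree.

Final answer: No - the grammar is unambiguous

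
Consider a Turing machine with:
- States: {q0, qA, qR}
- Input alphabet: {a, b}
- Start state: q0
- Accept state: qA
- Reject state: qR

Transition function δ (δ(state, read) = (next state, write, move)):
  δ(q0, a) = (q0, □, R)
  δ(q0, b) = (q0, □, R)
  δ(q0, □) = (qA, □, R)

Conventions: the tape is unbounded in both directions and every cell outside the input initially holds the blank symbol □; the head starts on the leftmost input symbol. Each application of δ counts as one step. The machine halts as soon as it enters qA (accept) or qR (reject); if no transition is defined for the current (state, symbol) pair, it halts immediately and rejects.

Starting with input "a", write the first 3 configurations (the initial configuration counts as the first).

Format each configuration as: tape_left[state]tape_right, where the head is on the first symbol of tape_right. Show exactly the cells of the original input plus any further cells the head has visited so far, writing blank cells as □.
Step 0: [q0]a (head at position 0)
Step 1: δ(q0, a) = (q0, □, R)  ⊢  □[q0]□ (head at position 1)
Step 2: δ(q0, □) = (qA, □, R)  ⊢  □□[qA]□ (head at position 2)

Final answer: [q0]a ⊢ □[q0]□ ⊢ □□[qA]□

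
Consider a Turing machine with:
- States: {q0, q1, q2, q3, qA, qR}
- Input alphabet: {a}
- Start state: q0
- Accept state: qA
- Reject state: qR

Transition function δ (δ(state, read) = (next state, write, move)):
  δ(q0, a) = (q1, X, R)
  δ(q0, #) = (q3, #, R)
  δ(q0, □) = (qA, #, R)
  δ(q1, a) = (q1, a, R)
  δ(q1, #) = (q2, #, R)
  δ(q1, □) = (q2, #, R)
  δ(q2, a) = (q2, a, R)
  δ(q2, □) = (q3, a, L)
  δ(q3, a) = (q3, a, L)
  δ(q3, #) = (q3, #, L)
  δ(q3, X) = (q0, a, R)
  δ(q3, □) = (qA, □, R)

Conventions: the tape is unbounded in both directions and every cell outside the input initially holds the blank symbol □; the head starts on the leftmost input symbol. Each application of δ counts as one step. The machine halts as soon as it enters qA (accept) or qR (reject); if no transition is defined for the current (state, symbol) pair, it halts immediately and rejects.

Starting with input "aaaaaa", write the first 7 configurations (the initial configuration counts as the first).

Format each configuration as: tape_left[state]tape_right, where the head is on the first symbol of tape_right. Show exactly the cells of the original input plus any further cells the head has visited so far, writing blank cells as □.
Step 0: [q0]aaaaaa (head at position 0)
Step 1: δ(q0, a) = (q1, X, R)  ⊢  X[q1]aaaaa (head at position 1)
Step 2: δ(q1, a) = (q1, a, R)  ⊢  Xa[q1]aaaa (head at position 2)
Step 3: δ(q1, a) = (q1, a, R)  ⊢  Xaa[q1]aaa (head at position 3)
Step 4: δ(q1, a) = (q1, a, R)  ⊢  Xaaa[q1]aa (head at position 4)
Step 5: δ(q1, a) = (q1, a, R)  ⊢  Xaaaa[q1]a (head at position 5)
Step 6: δ(q1, a) = (q1, a, R)  ⊢  Xaaaaa[q1]□ (head at position 6)

Final answer: [q0]aaaaaa ⊢ X[q1]aaaaa ⊢ Xa[q1]aaaa ⊢ Xaa[q1]aaa ⊢ Xaaa[q1]aa ⊢ Xaaaa[q1]a ⊢ Xaaaaa[q1]□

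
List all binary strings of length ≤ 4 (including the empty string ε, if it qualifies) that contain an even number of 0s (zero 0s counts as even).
Checking every binary string of length 0 to 4:
  Length 0: accepted: ε | rejected: (none)
  Length 1: accepted: 1 | rejected: 0
  Length 2: accepted: 00, 11 | rejected: 01, 10
  Length 3: accepted: 001, 010, 100, 111 | rejected: 000, 011, 101, 110
  Length 4: accepted: 0000, 0011, 0101, 0110, 1001, 1010, 1100, 1111 | rejected: 0001, 0010, 0100, 0111, 1000, 1011, 1101, 1110
Total: 16 string(s).

Final answer: ε, 1, 00, 11, 001, 010, 100, 111, 0000, 0011, 0101, 0110, 1001, 1010, 1100, 1111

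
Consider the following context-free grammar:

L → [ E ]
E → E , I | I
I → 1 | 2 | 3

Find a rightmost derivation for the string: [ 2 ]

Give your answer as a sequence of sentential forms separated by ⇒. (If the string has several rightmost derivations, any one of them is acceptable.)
Start with L.
Step 1: the rightmost non-terminal is L; apply L → [ E ]:  [ E ]
Step 2: the rightmost non-terminal is E; apply E → I:  [ I ]
Step 3: the rightmost non-terminal is I; apply I → 2:  [ 2 ]

Final answer: L ⇒ [ E ] ⇒ [ I ] ⇒ [ 2 ]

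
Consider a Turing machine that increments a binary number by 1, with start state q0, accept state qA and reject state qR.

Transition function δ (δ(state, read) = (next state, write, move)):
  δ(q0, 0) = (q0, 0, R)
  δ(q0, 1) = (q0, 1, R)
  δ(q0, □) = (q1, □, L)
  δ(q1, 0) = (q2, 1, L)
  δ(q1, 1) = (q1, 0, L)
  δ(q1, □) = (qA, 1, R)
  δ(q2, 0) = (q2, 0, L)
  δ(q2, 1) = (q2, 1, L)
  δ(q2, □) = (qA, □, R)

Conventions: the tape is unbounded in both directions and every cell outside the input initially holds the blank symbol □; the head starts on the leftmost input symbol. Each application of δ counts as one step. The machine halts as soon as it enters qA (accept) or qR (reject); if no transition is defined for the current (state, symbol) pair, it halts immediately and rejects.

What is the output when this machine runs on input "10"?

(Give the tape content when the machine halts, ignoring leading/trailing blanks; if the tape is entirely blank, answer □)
Step 0: [q0]10 (head at position 0)
Step 1: δ(q0, 1) = (q0, 1, R)  ⊢  1[q0]0 (head at position 1)
Step 2: δ(q0, 0) = (q0, 0, R)  ⊢  10[q0]□ (head at position 2)
Step 3: δ(q0, □) = (q1, □, L)  ⊢  1[q1]0□ (head at position 1)
Step 4: δ(q1, 0) = (q2, 1, L)  ⊢  [q2]11□ (head at position 0)
Step 5: δ(q2, 1) = (q2, 1, L)  ⊢  [q2]□11□ (head at position -1)
Step 6: δ(q2, □) = (qA, □, R)  ⊢  □[qA]11□ (head at position 0)
The machine is in qA, so it halts and accepts.
Tape content when halted (ignoring surrounding blanks): 11

Final answer: Output: 11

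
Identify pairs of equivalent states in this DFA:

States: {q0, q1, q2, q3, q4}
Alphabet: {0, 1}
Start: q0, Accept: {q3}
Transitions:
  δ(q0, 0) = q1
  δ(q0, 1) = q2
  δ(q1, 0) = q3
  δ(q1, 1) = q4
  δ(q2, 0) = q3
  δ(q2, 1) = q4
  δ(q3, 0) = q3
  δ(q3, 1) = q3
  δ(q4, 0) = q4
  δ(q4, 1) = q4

Using the table-filling algorithm:
Round 0 – mark pairs where exactly one state is accepting: (q0,q3), (q1,q3), (q2,q3), (q3,q4)
Round 1 – newly marked: (q0,q1) [on 0: q1 vs q3, already marked]; (q0,q2) [on 0: q1 vs q3, already marked]; (q1,q4) [on 0: q3 vs q4, already marked]; (q2,q4) [on 0: q3 vs q4, already marked]
Round 2 – newly marked: (q0,q4) [on 0: q1 vs q4, already marked]
No further pairs can be marked.
(q1, q2) unmarked: δ(q1,0)=q3, δ(q2,0)=q3; δ(q1,1)=q4, δ(q2,1)=q4 → equivalent
Equivalent pairs: (q1, q2)

Final answer: Equivalent pairs: (q1, q2)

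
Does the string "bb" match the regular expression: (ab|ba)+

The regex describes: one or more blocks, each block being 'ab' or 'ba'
No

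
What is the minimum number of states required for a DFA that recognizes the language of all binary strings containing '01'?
Language: binary strings containing '01'
Lower bound (Myhill–Nerode): the prefixes ε, 0, 01 are pairwise distinguishable:
  ε vs 01: suffix ε distinguishes them (ε is rejected, 01 is accepted)
  0 vs 01: suffix ε distinguishes them (0 is rejected, 01 is accepted)
  ε vs 0: suffix 1 distinguishes them (ε·1 = 1 is rejected, 0·1 = 01 is accepted)
So any DFA needs at least 3 states.
Upper bound: a DFA with 3 states exists (one state per class above: 'no progress', 'last symbol 0', and 'seen 01' (accepting sink)).
Minimum states: 3

Final answer: 3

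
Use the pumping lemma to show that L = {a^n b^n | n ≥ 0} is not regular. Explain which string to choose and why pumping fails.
Language: L = {a^n b^n | n ≥ 0} (equal numbers of a's followed by b's)
Step 1: Assume for contradiction that L is regular, with pumping length p.
Step 2: Choose s = a^p b^p. Then s ∈ L (it has p a's followed by p b's) and |s| ≥ p.
Step 3: Consider any decomposition s = xyz with |xy| ≤ p and |y| > 0. Since |xy| ≤ p and the first p symbols of s are all a's, y = a^k for some k with 1 ≤ k ≤ p.
Step 4: Pumping up (i = 2): xy²z = a^(p+k) b^p, which has more a's than b's, so xy²z ∉ L.
This contradicts the pumping lemma, so L is not regular.

Final answer: Choose s = a^p b^p. Since |xy| ≤ p, y = a^k with k ≥ 1. Then xy²z = a^(p+k) b^p ∉ L.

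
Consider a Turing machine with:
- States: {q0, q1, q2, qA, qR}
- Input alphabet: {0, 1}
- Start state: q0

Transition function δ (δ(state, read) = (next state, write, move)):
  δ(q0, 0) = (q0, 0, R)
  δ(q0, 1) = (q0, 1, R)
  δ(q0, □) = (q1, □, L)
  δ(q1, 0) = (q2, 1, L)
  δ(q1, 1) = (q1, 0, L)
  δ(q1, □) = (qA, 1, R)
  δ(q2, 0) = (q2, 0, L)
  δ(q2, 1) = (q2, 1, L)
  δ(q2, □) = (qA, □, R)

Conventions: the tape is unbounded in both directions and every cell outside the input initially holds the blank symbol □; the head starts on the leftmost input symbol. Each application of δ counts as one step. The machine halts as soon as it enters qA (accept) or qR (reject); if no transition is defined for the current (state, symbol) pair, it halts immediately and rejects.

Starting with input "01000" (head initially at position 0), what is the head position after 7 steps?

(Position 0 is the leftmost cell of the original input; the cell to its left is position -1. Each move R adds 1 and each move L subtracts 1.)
Step 0: [q0]01000 (head at position 0)
Step 1: δ(q0, 0) = (q0, 0, R)  ⊢  0[q0]1000 (head at position 1)
Step 2: δ(q0, 1) = (q0, 1, R)  ⊢  01[q0]000 (head at position 2)
Step 3: δ(q0, 0) = (q0, 0, R)  ⊢  010[q0]00 (head at position 3)
Step 4: δ(q0, 0) = (q0, 0, R)  ⊢  0100[q0]0 (head at position 4)
Step 5: δ(q0, 0) = (q0, 0, R)  ⊢  01000[q0]□ (head at position 5)
Step 6: δ(q0, □) = (q1, □, L)  ⊢  0100[q1]0□ (head at position 4)
Step 7: δ(q1, 0) = (q2, 1, L)  ⊢  010[q2]01□ (head at position 3)
Head position after 7 steps: 3

Final answer: Position 3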